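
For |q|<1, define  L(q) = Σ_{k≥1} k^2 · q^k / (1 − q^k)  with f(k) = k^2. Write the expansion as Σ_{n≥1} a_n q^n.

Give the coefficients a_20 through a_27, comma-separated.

[q^20] f(20)=400,f(10)=100,f(5)=25,f(4)=16,f(2)=4,f(1)=1 ⇒ 546
[q^21] f(1)=1,f(3)=9,f(7)=49,f(21)=441 ⇒ 500
q^22  k|22↦f(k): 1:1 2:4 11:121 22:484  a_22=610
q^23  k|23↦f(k): 23:529 1:1  a_23=530
d|24:{24,12,8,6,4,3,2,1}  Σf=576+144+64+36+16+9+4+1=850
[q^25] f(25)=625,f(5)=25,f(1)=1 ⇒ 651
d|26:{1,2,13,26}  Σf=1+4+169+676=850
d|27:{1,3,9,27}  Σf=1+9+81+729=820

546, 500, 610, 530, 850, 651, 850, 820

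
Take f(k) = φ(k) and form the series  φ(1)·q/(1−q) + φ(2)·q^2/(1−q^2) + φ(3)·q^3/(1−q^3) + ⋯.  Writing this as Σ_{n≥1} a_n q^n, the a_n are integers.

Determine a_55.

q^55  k|55↦φ(k): 1:1 5:4 11:10 55:40  a_55=55

a_55 = 55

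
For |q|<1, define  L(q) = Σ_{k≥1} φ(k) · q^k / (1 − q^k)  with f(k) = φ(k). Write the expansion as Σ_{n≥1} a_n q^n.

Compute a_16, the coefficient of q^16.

n=16: 16·1 8·2 4·4 2·8 1·16  φ→[8+4+2+1+1]=16

a_16 = 16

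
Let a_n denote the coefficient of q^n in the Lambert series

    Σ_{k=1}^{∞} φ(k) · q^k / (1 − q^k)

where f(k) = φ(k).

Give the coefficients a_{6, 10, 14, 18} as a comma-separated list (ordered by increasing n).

d|6:{1,2,3,6}  Σφ=1+1+2+2=6
d|10:{10,5,2,1}  Σφ=4+4+1+1=10
[q^14] φ(1)=1,φ(2)=1,φ(7)=6,φ(14)=6 ⇒ 14
n=18: 18·1 9·2 6·3 3·6 2·9 1·18  φ→[6+6+2+2+1+1]=18

6, 10, 14, 18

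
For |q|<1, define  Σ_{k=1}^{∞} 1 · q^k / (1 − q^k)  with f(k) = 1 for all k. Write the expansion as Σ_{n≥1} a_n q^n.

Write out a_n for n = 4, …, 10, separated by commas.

n=4: 4·1 2·2 1·4  f→[1+1+1]=3
n=5: 5·1 1·5  f→[1+1]=2
[q^6] f(6)=1,f(3)=1,f(2)=1,f(1)=1 ⇒ 4
q^7  k|7↦f(k): 7:1 1:1  a_7=2
q^8  k|8↦f(k): 8:1 4:1 2:1 1:1  a_8=4
q^9  k|9↦f(k): 1:1 3:1 9:1  a_9=3
q^10  k|10↦f(k): 10:1 5:1 2:1 1:1  a_10=4

3, 2, 4, 2, 4, 3, 4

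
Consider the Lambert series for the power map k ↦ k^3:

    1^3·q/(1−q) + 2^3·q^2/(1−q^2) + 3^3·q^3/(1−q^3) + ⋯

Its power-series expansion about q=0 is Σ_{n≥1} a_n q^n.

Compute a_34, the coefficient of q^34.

a_34 = 44226

[q^34] f(1)=1,f(2)=8,f(17)=4913,f(34)=39304 ⇒ 44226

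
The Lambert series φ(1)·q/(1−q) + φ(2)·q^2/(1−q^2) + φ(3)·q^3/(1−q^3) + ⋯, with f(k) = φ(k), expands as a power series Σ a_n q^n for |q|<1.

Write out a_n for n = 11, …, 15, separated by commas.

[q^11] φ(1)=1,φ(11)=10 ⇒ 11
n=12: 12·1 6·2 4·3 3·4 2·6 1·12  φ→[4+2+2+2+1+1]=12
q^13  k|13↦φ(k): 13:12 1:1  a_13=13
[q^14] φ(14)=6,φ(7)=6,φ(2)=1,φ(1)=1 ⇒ 14
[q^15] φ(1)=1,φ(3)=2,φ(5)=4,φ(15)=8 ⇒ 15

11, 12, 13, 14, 15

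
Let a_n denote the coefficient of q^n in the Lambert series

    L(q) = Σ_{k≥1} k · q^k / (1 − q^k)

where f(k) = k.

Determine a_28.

a_28 = 56

d|28:{28,14,7,4,2,1}  Σf=28+14+7+4+2+1=56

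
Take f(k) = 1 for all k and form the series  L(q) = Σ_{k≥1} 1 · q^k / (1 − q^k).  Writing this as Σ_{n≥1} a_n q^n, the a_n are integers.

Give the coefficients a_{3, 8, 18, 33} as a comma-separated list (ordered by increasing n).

2, 4, 6, 4

n=3: 1·3 3·1  f→[1+1]=2
n=8: 8·1 4·2 2·4 1·8  f→[1+1+1+1]=4
n=18: 1·18 2·9 3·6 6·3 9·2 18·1  f→[1+1+1+1+1+1]=6
[q^33] f(1)=1,f(3)=1,f(11)=1,f(33)=1 ⇒ 4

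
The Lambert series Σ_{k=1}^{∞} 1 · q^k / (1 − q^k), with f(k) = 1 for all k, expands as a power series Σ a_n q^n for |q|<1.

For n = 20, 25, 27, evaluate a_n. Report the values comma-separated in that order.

6, 3, 4

d|20:{1,2,4,5,10,20}  Σf=1+1+1+1+1+1=6
n=25: 25·1 5·5 1·25  f→[1+1+1]=3
[q^27] f(1)=1,f(3)=1,f(9)=1,f(27)=1 ⇒ 4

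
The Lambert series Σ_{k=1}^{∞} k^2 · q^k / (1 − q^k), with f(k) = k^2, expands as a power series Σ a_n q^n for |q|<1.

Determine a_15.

a_15 = 260

d|15:{15,5,3,1}  Σf=225+25+9+1=260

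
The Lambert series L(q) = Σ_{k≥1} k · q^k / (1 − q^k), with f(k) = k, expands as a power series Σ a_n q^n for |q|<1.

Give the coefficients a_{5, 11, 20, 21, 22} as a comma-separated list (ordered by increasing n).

q^5  k|5↦f(k): 1:1 5:5  a_5=6
q^11  k|11↦f(k): 11:11 1:1  a_11=12
n=20: 1·20 2·10 4·5 5·4 10·2 20·1  f→[1+2+4+5+10+20]=42
d|21:{1,3,7,21}  Σf=1+3+7+21=32
[q^22] f(1)=1,f(2)=2,f(11)=11,f(22)=22 ⇒ 36

6, 12, 42, 32, 36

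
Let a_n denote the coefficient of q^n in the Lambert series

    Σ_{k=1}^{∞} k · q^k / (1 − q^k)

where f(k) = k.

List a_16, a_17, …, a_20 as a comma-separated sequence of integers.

31, 18, 39, 20, 42

q^16  k|16↦f(k): 16:16 8:8 4:4 2:2 1:1  a_16=31
d|17:{17,1}  Σf=17+1=18
q^18  k|18↦f(k): 1:1 2:2 3:3 6:6 9:9 18:18  a_18=39
[q^19] f(1)=1,f(19)=19 ⇒ 20
d|20:{20,10,5,4,2,1}  Σf=20+10+5+4+2+1=42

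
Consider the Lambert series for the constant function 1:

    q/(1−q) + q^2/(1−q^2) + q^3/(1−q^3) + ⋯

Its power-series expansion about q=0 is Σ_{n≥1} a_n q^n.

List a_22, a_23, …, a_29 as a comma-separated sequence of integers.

n=22: 1·22 2·11 11·2 22·1  f→[1+1+1+1]=4
[q^23] f(1)=1,f(23)=1 ⇒ 2
q^24  k|24↦f(k): 24:1 12:1 8:1 6:1 4:1 3:1 2:1 1:1  a_24=8
d|25:{1,5,25}  Σf=1+1+1=3
[q^26] f(1)=1,f(2)=1,f(13)=1,f(26)=1 ⇒ 4
[q^27] f(1)=1,f(3)=1,f(9)=1,f(27)=1 ⇒ 4
[q^28] f(28)=1,f(14)=1,f(7)=1,f(4)=1,f(2)=1,f(1)=1 ⇒ 6
d|29:{29,1}  Σf=1+1=2

4, 2, 8, 3, 4, 4, 6, 2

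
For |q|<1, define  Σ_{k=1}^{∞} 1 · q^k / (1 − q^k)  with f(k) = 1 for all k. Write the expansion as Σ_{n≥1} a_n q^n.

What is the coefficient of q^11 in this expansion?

[q^11] f(11)=1,f(1)=1 ⇒ 2

a_11 = 2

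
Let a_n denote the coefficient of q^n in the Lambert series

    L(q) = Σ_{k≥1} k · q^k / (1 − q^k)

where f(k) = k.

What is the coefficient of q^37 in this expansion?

a_37 = 38

n=37: 37·1 1·37  f→[37+1]=38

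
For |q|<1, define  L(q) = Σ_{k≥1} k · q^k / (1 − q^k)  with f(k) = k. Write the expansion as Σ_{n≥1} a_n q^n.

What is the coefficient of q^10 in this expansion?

n=10: 1·10 2·5 5·2 10·1  f→[1+2+5+10]=18

a_10 = 18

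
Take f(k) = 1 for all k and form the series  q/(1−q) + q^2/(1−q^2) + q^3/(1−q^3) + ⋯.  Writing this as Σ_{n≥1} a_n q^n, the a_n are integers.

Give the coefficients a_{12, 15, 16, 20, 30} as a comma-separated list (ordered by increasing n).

q^12  k|12↦f(k): 1:1 2:1 3:1 4:1 6:1 12:1  a_12=6
d|15:{1,3,5,15}  Σf=1+1+1+1=4
[q^16] f(16)=1,f(8)=1,f(4)=1,f(2)=1,f(1)=1 ⇒ 5
q^20  k|20↦f(k): 20:1 10:1 5:1 4:1 2:1 1:1  a_20=6
n=30: 1·30 2·15 3·10 5·6 6·5 10·3 15·2 30·1  f→[1+1+1+1+1+1+1+1]=8

6, 4, 5, 6, 8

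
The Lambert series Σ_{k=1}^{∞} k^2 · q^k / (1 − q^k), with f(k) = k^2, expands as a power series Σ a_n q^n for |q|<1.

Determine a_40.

[q^40] f(1)=1,f(2)=4,f(4)=16,f(5)=25,f(8)=64,f(10)=100,f(20)=400,f(40)=1600 ⇒ 2210

a_40 = 2210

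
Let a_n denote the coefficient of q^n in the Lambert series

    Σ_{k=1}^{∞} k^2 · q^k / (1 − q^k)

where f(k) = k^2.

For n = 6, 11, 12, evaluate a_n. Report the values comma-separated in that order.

d|6:{1,2,3,6}  Σf=1+4+9+36=50
[q^11] f(1)=1,f(11)=121 ⇒ 122
d|12:{1,2,3,4,6,12}  Σf=1+4+9+16+36+144=210

50, 122, 210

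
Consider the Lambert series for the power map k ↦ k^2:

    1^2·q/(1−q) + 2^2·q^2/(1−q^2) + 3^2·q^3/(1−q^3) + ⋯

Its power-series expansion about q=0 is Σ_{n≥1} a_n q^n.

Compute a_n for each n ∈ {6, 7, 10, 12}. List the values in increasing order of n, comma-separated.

d|6:{6,3,2,1}  Σf=36+9+4+1=50
q^7  k|7↦f(k): 1:1 7:49  a_7=50
q^10  k|10↦f(k): 10:100 5:25 2:4 1:1  a_10=130
d|12:{1,2,3,4,6,12}  Σf=1+4+9+16+36+144=210

50, 50, 130, 210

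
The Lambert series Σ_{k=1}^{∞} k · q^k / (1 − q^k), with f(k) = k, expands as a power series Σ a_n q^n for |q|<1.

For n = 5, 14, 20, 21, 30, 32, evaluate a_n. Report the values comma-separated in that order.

n=5: 1·5 5·1  f→[1+5]=6
[q^14] f(14)=14,f(7)=7,f(2)=2,f(1)=1 ⇒ 24
q^20  k|20↦f(k): 1:1 2:2 4:4 5:5 10:10 20:20  a_20=42
[q^21] f(1)=1,f(3)=3,f(7)=7,f(21)=21 ⇒ 32
q^30  k|30↦f(k): 1:1 2:2 3:3 5:5 6:6 10:10 15:15 30:30  a_30=72
q^32  k|32↦f(k): 1:1 2:2 4:4 8:8 16:16 32:32  a_32=63

6, 24, 42, 32, 72, 63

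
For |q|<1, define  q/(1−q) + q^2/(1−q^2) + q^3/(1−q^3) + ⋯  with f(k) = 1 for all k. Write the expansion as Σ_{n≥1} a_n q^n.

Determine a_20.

q^20  k|20↦f(k): 20:1 10:1 5:1 4:1 2:1 1:1  a_20=6

a_20 = 6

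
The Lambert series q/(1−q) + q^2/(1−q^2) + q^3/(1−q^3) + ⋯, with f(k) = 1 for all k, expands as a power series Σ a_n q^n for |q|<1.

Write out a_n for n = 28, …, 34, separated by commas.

n=28: 28·1 14·2 7·4 4·7 2·14 1·28  f→[1+1+1+1+1+1]=6
[q^29] f(1)=1,f(29)=1 ⇒ 2
n=30: 30·1 15·2 10·3 6·5 5·6 3·10 2·15 1·30  f→[1+1+1+1+1+1+1+1]=8
n=31: 31·1 1·31  f→[1+1]=2
[q^32] f(32)=1,f(16)=1,f(8)=1,f(4)=1,f(2)=1,f(1)=1 ⇒ 6
d|33:{33,11,3,1}  Σf=1+1+1+1=4
[q^34] f(1)=1,f(2)=1,f(17)=1,f(34)=1 ⇒ 4

6, 2, 8, 2, 6, 4, 4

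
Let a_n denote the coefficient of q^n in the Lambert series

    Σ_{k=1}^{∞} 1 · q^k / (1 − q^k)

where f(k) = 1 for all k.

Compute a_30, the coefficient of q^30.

q^30  k|30↦f(k): 1:1 2:1 3:1 5:1 6:1 10:1 15:1 30:1  a_30=8

a_30 = 8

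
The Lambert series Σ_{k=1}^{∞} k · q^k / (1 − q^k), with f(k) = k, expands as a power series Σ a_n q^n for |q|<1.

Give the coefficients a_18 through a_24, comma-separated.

d|18:{18,9,6,3,2,1}  Σf=18+9+6+3+2+1=39
n=19: 1·19 19·1  f→[1+19]=20
[q^20] f(1)=1,f(2)=2,f(4)=4,f(5)=5,f(10)=10,f(20)=20 ⇒ 42
n=21: 21·1 7·3 3·7 1·21  f→[21+7+3+1]=32
n=22: 22·1 11·2 2·11 1·22  f→[22+11+2+1]=36
d|23:{23,1}  Σf=23+1=24
q^24  k|24↦f(k): 1:1 2:2 3:3 4:4 6:6 8:8 12:12 24:24  a_24=60

39, 20, 42, 32, 36, 24, 60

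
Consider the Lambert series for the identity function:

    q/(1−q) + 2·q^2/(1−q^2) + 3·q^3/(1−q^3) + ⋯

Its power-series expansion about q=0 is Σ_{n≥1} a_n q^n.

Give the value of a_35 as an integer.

a_35 = 48

n=35: 1·35 5·7 7·5 35·1  f→[1+5+7+35]=48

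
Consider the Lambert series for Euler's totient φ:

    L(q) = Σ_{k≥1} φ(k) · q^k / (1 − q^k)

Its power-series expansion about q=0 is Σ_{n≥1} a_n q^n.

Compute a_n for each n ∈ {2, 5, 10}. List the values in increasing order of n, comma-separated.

[q^2] φ(1)=1,φ(2)=1 ⇒ 2
[q^5] φ(1)=1,φ(5)=4 ⇒ 5
n=10: 1·10 2·5 5·2 10·1  φ→[1+1+4+4]=10

2, 5, 10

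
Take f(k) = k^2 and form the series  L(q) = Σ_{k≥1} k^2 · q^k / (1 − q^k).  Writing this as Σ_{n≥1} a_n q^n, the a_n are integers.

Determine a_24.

a_24 = 850

d|24:{1,2,3,4,6,8,12,24}  Σf=1+4+9+16+36+64+144+576=850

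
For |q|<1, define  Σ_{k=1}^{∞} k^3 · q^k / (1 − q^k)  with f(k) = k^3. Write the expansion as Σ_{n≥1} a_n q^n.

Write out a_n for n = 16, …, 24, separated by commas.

4681, 4914, 6813, 6860, 9198, 9632, 11988, 12168, 16380

[q^16] f(16)=4096,f(8)=512,f(4)=64,f(2)=8,f(1)=1 ⇒ 4681
q^17  k|17↦f(k): 1:1 17:4913  a_17=4914
d|18:{18,9,6,3,2,1}  Σf=5832+729+216+27+8+1=6813
d|19:{1,19}  Σf=1+6859=6860
n=20: 20·1 10·2 5·4 4·5 2·10 1·20  f→[8000+1000+125+64+8+1]=9198
n=21: 21·1 7·3 3·7 1·21  f→[9261+343+27+1]=9632
q^22  k|22↦f(k): 22:10648 11:1331 2:8 1:1  a_22=11988
d|23:{23,1}  Σf=12167+1=12168
q^24  k|24↦f(k): 1:1 2:8 3:27 4:64 6:216 8:512 12:1728 24:13824  a_24=16380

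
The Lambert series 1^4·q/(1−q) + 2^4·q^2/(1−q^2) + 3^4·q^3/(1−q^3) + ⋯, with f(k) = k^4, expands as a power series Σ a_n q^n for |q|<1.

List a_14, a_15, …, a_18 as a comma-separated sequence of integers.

d|14:{1,2,7,14}  Σf=1+16+2401+38416=40834
[q^15] f(1)=1,f(3)=81,f(5)=625,f(15)=50625 ⇒ 51332
n=16: 16·1 8·2 4·4 2·8 1·16  f→[65536+4096+256+16+1]=69905
d|17:{1,17}  Σf=1+83521=83522
d|18:{1,2,3,6,9,18}  Σf=1+16+81+1296+6561+104976=112931

40834, 51332, 69905, 83522, 112931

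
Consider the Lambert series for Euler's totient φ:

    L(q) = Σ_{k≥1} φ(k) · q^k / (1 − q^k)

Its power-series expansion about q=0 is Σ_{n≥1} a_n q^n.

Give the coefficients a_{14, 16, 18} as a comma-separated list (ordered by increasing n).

q^14  k|14↦φ(k): 1:1 2:1 7:6 14:6  a_14=14
[q^16] φ(16)=8,φ(8)=4,φ(4)=2,φ(2)=1,φ(1)=1 ⇒ 16
n=18: 18·1 9·2 6·3 3·6 2·9 1·18  φ→[6+6+2+2+1+1]=18

14, 16, 18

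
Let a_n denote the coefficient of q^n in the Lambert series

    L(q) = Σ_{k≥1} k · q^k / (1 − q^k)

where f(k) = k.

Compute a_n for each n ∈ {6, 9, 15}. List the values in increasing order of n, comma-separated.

12, 13, 24

n=6: 6·1 3·2 2·3 1·6  f→[6+3+2+1]=12
[q^9] f(9)=9,f(3)=3,f(1)=1 ⇒ 13
n=15: 1·15 3·5 5·3 15·1  f→[1+3+5+15]=24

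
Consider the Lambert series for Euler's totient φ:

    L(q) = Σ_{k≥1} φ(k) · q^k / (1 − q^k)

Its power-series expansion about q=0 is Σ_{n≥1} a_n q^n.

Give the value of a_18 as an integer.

d|18:{1,2,3,6,9,18}  Σφ=1+1+2+2+6+6=18

a_18 = 18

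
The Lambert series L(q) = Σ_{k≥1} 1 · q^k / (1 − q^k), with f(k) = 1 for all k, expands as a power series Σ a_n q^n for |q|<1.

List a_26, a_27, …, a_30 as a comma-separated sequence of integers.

4, 4, 6, 2, 8

d|26:{1,2,13,26}  Σf=1+1+1+1=4
d|27:{27,9,3,1}  Σf=1+1+1+1=4
d|28:{28,14,7,4,2,1}  Σf=1+1+1+1+1+1=6
q^29  k|29↦f(k): 29:1 1:1  a_29=2
n=30: 1·30 2·15 3·10 5·6 6·5 10·3 15·2 30·1  f→[1+1+1+1+1+1+1+1]=8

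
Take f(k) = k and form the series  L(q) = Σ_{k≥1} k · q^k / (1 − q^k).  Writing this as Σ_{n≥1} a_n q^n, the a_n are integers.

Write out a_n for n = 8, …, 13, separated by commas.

q^8  k|8↦f(k): 8:8 4:4 2:2 1:1  a_8=15
d|9:{9,3,1}  Σf=9+3+1=13
n=10: 1·10 2·5 5·2 10·1  f→[1+2+5+10]=18
n=11: 11·1 1·11  f→[11+1]=12
q^12  k|12↦f(k): 12:12 6:6 4:4 3:3 2:2 1:1  a_12=28
d|13:{1,13}  Σf=1+13=14

15, 13, 18, 12, 28, 14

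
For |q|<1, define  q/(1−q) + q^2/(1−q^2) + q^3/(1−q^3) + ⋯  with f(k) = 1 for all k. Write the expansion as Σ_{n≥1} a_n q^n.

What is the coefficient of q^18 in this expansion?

a_18 = 6

q^18  k|18↦f(k): 1:1 2:1 3:1 6:1 9:1 18:1  a_18=6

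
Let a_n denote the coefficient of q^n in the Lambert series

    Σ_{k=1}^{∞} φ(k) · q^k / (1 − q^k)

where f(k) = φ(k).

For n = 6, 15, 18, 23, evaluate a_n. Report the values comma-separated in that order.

d|6:{6,3,2,1}  Σφ=2+2+1+1=6
n=15: 15·1 5·3 3·5 1·15  φ→[8+4+2+1]=15
q^18  k|18↦φ(k): 18:6 9:6 6:2 3:2 2:1 1:1  a_18=18
d|23:{23,1}  Σφ=22+1=23

6, 15, 18, 23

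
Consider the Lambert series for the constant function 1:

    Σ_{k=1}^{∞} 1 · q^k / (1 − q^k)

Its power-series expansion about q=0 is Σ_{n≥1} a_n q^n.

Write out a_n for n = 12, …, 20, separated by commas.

[q^12] f(1)=1,f(2)=1,f(3)=1,f(4)=1,f(6)=1,f(12)=1 ⇒ 6
d|13:{1,13}  Σf=1+1=2
q^14  k|14↦f(k): 14:1 7:1 2:1 1:1  a_14=4
d|15:{1,3,5,15}  Σf=1+1+1+1=4
q^16  k|16↦f(k): 16:1 8:1 4:1 2:1 1:1  a_16=5
q^17  k|17↦f(k): 1:1 17:1  a_17=2
n=18: 18·1 9·2 6·3 3·6 2·9 1·18  f→[1+1+1+1+1+1]=6
q^19  k|19↦f(k): 19:1 1:1  a_19=2
[q^20] f(20)=1,f(10)=1,f(5)=1,f(4)=1,f(2)=1,f(1)=1 ⇒ 6

6, 2, 4, 4, 5, 2, 6, 2, 6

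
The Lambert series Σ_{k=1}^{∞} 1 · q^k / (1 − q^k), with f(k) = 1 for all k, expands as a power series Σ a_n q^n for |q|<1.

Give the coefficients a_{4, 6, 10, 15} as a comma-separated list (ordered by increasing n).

3, 4, 4, 4

q^4  k|4↦f(k): 4:1 2:1 1:1  a_4=3
d|6:{1,2,3,6}  Σf=1+1+1+1=4
n=10: 1·10 2·5 5·2 10·1  f→[1+1+1+1]=4
q^15  k|15↦f(k): 15:1 5:1 3:1 1:1  a_15=4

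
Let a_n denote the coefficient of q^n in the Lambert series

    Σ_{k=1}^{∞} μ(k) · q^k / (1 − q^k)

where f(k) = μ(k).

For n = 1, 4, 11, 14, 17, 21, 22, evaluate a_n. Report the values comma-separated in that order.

1, 0, 0, 0, 0, 0, 0

n=1: 1·1  μ→[1]=1
q^4  k|4↦μ(k): 1:1 2:-1 4:0  a_4=0
q^11  k|11↦μ(k): 1:1 11:-1  a_11=0
d|14:{1,2,7,14}  Σμ=1+(-1)+(-1)+1=0
q^17  k|17↦μ(k): 1:1 17:-1  a_17=0
[q^21] μ(1)=1,μ(3)=-1,μ(7)=-1,μ(21)=1 ⇒ 0
n=22: 22·1 11·2 2·11 1·22  μ→[1+(-1)+(-1)+1]=0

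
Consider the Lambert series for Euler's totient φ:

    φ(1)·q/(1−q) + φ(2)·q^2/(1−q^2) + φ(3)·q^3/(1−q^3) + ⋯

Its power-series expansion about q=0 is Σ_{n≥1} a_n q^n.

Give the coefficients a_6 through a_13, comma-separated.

q^6  k|6↦φ(k): 6:2 3:2 2:1 1:1  a_6=6
n=7: 7·1 1·7  φ→[6+1]=7
[q^8] φ(8)=4,φ(4)=2,φ(2)=1,φ(1)=1 ⇒ 8
d|9:{9,3,1}  Σφ=6+2+1=9
d|10:{10,5,2,1}  Σφ=4+4+1+1=10
[q^11] φ(1)=1,φ(11)=10 ⇒ 11
q^12  k|12↦φ(k): 1:1 2:1 3:2 4:2 6:2 12:4  a_12=12
q^13  k|13↦φ(k): 1:1 13:12  a_13=13

6, 7, 8, 9, 10, 11, 12, 13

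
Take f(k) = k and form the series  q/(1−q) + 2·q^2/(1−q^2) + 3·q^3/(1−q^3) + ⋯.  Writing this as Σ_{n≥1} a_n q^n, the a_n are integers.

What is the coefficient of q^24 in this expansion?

a_24 = 60

n=24: 1·24 2·12 3·8 4·6 6·4 8·3 12·2 24·1  f→[1+2+3+4+6+8+12+24]=60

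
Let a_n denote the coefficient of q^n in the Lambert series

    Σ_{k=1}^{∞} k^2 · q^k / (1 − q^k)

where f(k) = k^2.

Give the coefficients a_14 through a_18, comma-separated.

250, 260, 341, 290, 455

d|14:{14,7,2,1}  Σf=196+49+4+1=250
d|15:{1,3,5,15}  Σf=1+9+25+225=260
q^16  k|16↦f(k): 1:1 2:4 4:16 8:64 16:256  a_16=341
[q^17] f(17)=289,f(1)=1 ⇒ 290
d|18:{1,2,3,6,9,18}  Σf=1+4+9+36+81+324=455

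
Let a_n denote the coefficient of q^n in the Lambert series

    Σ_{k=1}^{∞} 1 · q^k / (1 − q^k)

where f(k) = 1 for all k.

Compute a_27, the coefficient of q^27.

[q^27] f(27)=1,f(9)=1,f(3)=1,f(1)=1 ⇒ 4

a_27 = 4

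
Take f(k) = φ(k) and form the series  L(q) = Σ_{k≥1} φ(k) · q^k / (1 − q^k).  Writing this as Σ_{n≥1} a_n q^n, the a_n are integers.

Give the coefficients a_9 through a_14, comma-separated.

[q^9] φ(9)=6,φ(3)=2,φ(1)=1 ⇒ 9
d|10:{10,5,2,1}  Σφ=4+4+1+1=10
d|11:{1,11}  Σφ=1+10=11
n=12: 12·1 6·2 4·3 3·4 2·6 1·12  φ→[4+2+2+2+1+1]=12
d|13:{1,13}  Σφ=1+12=13
[q^14] φ(1)=1,φ(2)=1,φ(7)=6,φ(14)=6 ⇒ 14

9, 10, 11, 12, 13, 14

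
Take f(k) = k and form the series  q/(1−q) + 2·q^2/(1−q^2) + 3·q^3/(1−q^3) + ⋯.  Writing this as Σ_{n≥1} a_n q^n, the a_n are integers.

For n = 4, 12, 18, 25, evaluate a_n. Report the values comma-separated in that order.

7, 28, 39, 31

n=4: 4·1 2·2 1·4  f→[4+2+1]=7
n=12: 1·12 2·6 3·4 4·3 6·2 12·1  f→[1+2+3+4+6+12]=28
q^18  k|18↦f(k): 18:18 9:9 6:6 3:3 2:2 1:1  a_18=39
q^25  k|25↦f(k): 25:25 5:5 1:1  a_25=31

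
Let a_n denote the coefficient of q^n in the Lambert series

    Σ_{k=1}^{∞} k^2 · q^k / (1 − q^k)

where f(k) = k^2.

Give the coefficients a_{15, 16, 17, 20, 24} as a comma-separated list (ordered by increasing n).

260, 341, 290, 546, 850

n=15: 15·1 5·3 3·5 1·15  f→[225+25+9+1]=260
n=16: 1·16 2·8 4·4 8·2 16·1  f→[1+4+16+64+256]=341
[q^17] f(1)=1,f(17)=289 ⇒ 290
[q^20] f(1)=1,f(2)=4,f(4)=16,f(5)=25,f(10)=100,f(20)=400 ⇒ 546
[q^24] f(1)=1,f(2)=4,f(3)=9,f(4)=16,f(6)=36,f(8)=64,f(12)=144,f(24)=576 ⇒ 850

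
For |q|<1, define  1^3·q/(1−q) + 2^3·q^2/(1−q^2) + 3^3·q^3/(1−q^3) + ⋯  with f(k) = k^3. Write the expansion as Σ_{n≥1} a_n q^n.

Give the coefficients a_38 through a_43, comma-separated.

q^38  k|38↦f(k): 1:1 2:8 19:6859 38:54872  a_38=61740
[q^39] f(1)=1,f(3)=27,f(13)=2197,f(39)=59319 ⇒ 61544
[q^40] f(1)=1,f(2)=8,f(4)=64,f(5)=125,f(8)=512,f(10)=1000,f(20)=8000,f(40)=64000 ⇒ 73710
q^41  k|41↦f(k): 41:68921 1:1  a_41=68922
n=42: 1·42 2·21 3·14 6·7 7·6 14·3 21·2 42·1  f→[1+8+27+216+343+2744+9261+74088]=86688
d|43:{1,43}  Σf=1+79507=79508

61740, 61544, 73710, 68922, 86688, 79508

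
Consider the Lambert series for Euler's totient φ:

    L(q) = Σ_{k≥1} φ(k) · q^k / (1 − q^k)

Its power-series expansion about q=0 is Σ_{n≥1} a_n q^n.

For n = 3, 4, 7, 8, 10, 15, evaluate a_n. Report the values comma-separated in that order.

n=3: 3·1 1·3  φ→[2+1]=3
q^4  k|4↦φ(k): 1:1 2:1 4:2  a_4=4
d|7:{1,7}  Σφ=1+6=7
[q^8] φ(1)=1,φ(2)=1,φ(4)=2,φ(8)=4 ⇒ 8
n=10: 10·1 5·2 2·5 1·10  φ→[4+4+1+1]=10
d|15:{15,5,3,1}  Σφ=8+4+2+1=15

3, 4, 7, 8, 10, 15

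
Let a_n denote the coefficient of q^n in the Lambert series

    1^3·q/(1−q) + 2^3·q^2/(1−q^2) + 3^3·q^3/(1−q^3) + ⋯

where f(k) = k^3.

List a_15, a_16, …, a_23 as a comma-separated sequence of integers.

3528, 4681, 4914, 6813, 6860, 9198, 9632, 11988, 12168

[q^15] f(1)=1,f(3)=27,f(5)=125,f(15)=3375 ⇒ 3528
d|16:{16,8,4,2,1}  Σf=4096+512+64+8+1=4681
q^17  k|17↦f(k): 17:4913 1:1  a_17=4914
d|18:{18,9,6,3,2,1}  Σf=5832+729+216+27+8+1=6813
[q^19] f(19)=6859,f(1)=1 ⇒ 6860
[q^20] f(1)=1,f(2)=8,f(4)=64,f(5)=125,f(10)=1000,f(20)=8000 ⇒ 9198
n=21: 1·21 3·7 7·3 21·1  f→[1+27+343+9261]=9632
n=22: 1·22 2·11 11·2 22·1  f→[1+8+1331+10648]=11988
n=23: 1·23 23·1  f→[1+12167]=12168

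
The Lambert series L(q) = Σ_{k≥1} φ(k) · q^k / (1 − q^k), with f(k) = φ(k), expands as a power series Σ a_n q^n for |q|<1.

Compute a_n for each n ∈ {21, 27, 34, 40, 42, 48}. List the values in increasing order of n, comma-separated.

[q^21] φ(21)=12,φ(7)=6,φ(3)=2,φ(1)=1 ⇒ 21
q^27  k|27↦φ(k): 1:1 3:2 9:6 27:18  a_27=27
[q^34] φ(34)=16,φ(17)=16,φ(2)=1,φ(1)=1 ⇒ 34
n=40: 1·40 2·20 4·10 5·8 8·5 10·4 20·2 40·1  φ→[1+1+2+4+4+4+8+16]=40
n=42: 1·42 2·21 3·14 6·7 7·6 14·3 21·2 42·1  φ→[1+1+2+2+6+6+12+12]=42
d|48:{1,2,3,4,6,8,12,16,24,48}  Σφ=1+1+2+2+2+4+4+8+8+16=48

21, 27, 34, 40, 42, 48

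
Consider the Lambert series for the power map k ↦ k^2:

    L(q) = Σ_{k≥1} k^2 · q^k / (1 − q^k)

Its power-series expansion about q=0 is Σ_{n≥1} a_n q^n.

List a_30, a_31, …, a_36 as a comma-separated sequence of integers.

1300, 962, 1365, 1220, 1450, 1300, 1911

[q^30] f(30)=900,f(15)=225,f(10)=100,f(6)=36,f(5)=25,f(3)=9,f(2)=4,f(1)=1 ⇒ 1300
d|31:{1,31}  Σf=1+961=962
[q^32] f(32)=1024,f(16)=256,f(8)=64,f(4)=16,f(2)=4,f(1)=1 ⇒ 1365
d|33:{1,3,11,33}  Σf=1+9+121+1089=1220
n=34: 1·34 2·17 17·2 34·1  f→[1+4+289+1156]=1450
d|35:{35,7,5,1}  Σf=1225+49+25+1=1300
n=36: 1·36 2·18 3·12 4·9 6·6 9·4 12·3 18·2 36·1  f→[1+4+9+16+36+81+144+324+1296]=1911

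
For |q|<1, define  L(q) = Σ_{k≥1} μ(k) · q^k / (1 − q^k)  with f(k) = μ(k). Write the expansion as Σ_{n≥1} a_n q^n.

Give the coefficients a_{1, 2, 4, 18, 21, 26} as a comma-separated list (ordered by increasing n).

q^1  k|1↦μ(k): 1:1  a_1=1
n=2: 1·2 2·1  μ→[1+(-1)]=0
d|4:{1,2,4}  Σμ=1+(-1)+0=0
d|18:{18,9,6,3,2,1}  Σμ=0+0+1+(-1)+(-1)+1=0
q^21  k|21↦μ(k): 1:1 3:-1 7:-1 21:1  a_21=0
d|26:{26,13,2,1}  Σμ=1+(-1)+(-1)+1=0

1, 0, 0, 0, 0, 0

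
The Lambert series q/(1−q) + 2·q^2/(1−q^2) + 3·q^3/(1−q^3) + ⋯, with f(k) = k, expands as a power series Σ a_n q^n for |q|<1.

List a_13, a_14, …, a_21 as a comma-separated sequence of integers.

14, 24, 24, 31, 18, 39, 20, 42, 32

n=13: 1·13 13·1  f→[1+13]=14
d|14:{14,7,2,1}  Σf=14+7+2+1=24
q^15  k|15↦f(k): 1:1 3:3 5:5 15:15  a_15=24
d|16:{1,2,4,8,16}  Σf=1+2+4+8+16=31
[q^17] f(1)=1,f(17)=17 ⇒ 18
n=18: 18·1 9·2 6·3 3·6 2·9 1·18  f→[18+9+6+3+2+1]=39
[q^19] f(19)=19,f(1)=1 ⇒ 20
[q^20] f(20)=20,f(10)=10,f(5)=5,f(4)=4,f(2)=2,f(1)=1 ⇒ 42
n=21: 21·1 7·3 3·7 1·21  f→[21+7+3+1]=32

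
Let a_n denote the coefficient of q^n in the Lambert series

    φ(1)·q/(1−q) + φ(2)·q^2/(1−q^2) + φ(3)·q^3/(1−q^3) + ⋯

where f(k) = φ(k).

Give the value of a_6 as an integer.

n=6: 6·1 3·2 2·3 1·6  φ→[2+2+1+1]=6

a_6 = 6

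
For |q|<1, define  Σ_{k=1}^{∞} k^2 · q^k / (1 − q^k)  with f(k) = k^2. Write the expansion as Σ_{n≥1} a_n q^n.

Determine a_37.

a_37 = 1370

q^37  k|37↦f(k): 37:1369 1:1  a_37=1370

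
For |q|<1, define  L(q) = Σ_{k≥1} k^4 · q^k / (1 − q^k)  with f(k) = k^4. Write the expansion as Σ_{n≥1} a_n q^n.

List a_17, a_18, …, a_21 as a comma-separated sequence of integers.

83522, 112931, 130322, 170898, 196964

[q^17] f(1)=1,f(17)=83521 ⇒ 83522
[q^18] f(1)=1,f(2)=16,f(3)=81,f(6)=1296,f(9)=6561,f(18)=104976 ⇒ 112931
[q^19] f(1)=1,f(19)=130321 ⇒ 130322
n=20: 1·20 2·10 4·5 5·4 10·2 20·1  f→[1+16+256+625+10000+160000]=170898
d|21:{1,3,7,21}  Σf=1+81+2401+194481=196964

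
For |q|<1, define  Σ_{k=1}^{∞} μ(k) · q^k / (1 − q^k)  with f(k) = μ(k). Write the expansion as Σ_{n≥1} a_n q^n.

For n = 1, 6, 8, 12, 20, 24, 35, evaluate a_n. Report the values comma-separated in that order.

n=1: 1·1  μ→[1]=1
d|6:{6,3,2,1}  Σμ=1+(-1)+(-1)+1=0
n=8: 1·8 2·4 4·2 8·1  μ→[1+(-1)+0+0]=0
q^12  k|12↦μ(k): 1:1 2:-1 3:-1 4:0 6:1 12:0  a_12=0
n=20: 20·1 10·2 5·4 4·5 2·10 1·20  μ→[0+1+(-1)+0+(-1)+1]=0
n=24: 1·24 2·12 3·8 4·6 6·4 8·3 12·2 24·1  μ→[1+(-1)+(-1)+0+1+0+0+0]=0
q^35  k|35↦μ(k): 1:1 5:-1 7:-1 35:1  a_35=0

1, 0, 0, 0, 0, 0, 0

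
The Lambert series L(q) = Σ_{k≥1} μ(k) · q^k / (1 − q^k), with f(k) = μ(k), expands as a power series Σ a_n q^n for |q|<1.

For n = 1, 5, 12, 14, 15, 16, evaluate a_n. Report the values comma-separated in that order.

d|1:{1}  Σμ=1=1
n=5: 5·1 1·5  μ→[(-1)+1]=0
q^12  k|12↦μ(k): 12:0 6:1 4:0 3:-1 2:-1 1:1  a_12=0
n=14: 14·1 7·2 2·7 1·14  μ→[1+(-1)+(-1)+1]=0
n=15: 1·15 3·5 5·3 15·1  μ→[1+(-1)+(-1)+1]=0
q^16  k|16↦μ(k): 1:1 2:-1 4:0 8:0 16:0  a_16=0

1, 0, 0, 0, 0, 0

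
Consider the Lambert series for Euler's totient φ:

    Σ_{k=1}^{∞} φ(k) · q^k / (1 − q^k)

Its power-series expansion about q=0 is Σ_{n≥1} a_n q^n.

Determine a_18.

q^18  k|18↦φ(k): 1:1 2:1 3:2 6:2 9:6 18:6  a_18=18

a_18 = 18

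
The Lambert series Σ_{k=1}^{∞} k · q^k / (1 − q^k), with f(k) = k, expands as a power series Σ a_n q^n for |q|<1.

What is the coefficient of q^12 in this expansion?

a_12 = 28

d|12:{1,2,3,4,6,12}  Σf=1+2+3+4+6+12=28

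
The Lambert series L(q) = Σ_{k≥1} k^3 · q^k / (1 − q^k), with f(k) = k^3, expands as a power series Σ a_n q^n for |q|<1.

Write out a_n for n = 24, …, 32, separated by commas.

16380, 15751, 19782, 20440, 25112, 24390, 31752, 29792, 37449

n=24: 24·1 12·2 8·3 6·4 4·6 3·8 2·12 1·24  f→[13824+1728+512+216+64+27+8+1]=16380
d|25:{1,5,25}  Σf=1+125+15625=15751
q^26  k|26↦f(k): 26:17576 13:2197 2:8 1:1  a_26=19782
[q^27] f(1)=1,f(3)=27,f(9)=729,f(27)=19683 ⇒ 20440
d|28:{28,14,7,4,2,1}  Σf=21952+2744+343+64+8+1=25112
d|29:{29,1}  Σf=24389+1=24390
d|30:{1,2,3,5,6,10,15,30}  Σf=1+8+27+125+216+1000+3375+27000=31752
[q^31] f(31)=29791,f(1)=1 ⇒ 29792
n=32: 1·32 2·16 4·8 8·4 16·2 32·1  f→[1+8+64+512+4096+32768]=37449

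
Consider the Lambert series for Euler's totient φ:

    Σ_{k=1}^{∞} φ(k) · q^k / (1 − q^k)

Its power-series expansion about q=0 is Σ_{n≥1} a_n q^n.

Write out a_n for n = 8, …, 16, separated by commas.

n=8: 8·1 4·2 2·4 1·8  φ→[4+2+1+1]=8
d|9:{1,3,9}  Σφ=1+2+6=9
d|10:{10,5,2,1}  Σφ=4+4+1+1=10
q^11  k|11↦φ(k): 1:1 11:10  a_11=11
q^12  k|12↦φ(k): 1:1 2:1 3:2 4:2 6:2 12:4  a_12=12
[q^13] φ(1)=1,φ(13)=12 ⇒ 13
d|14:{14,7,2,1}  Σφ=6+6+1+1=14
d|15:{1,3,5,15}  Σφ=1+2+4+8=15
d|16:{1,2,4,8,16}  Σφ=1+1+2+4+8=16

8, 9, 10, 11, 12, 13, 14, 15, 16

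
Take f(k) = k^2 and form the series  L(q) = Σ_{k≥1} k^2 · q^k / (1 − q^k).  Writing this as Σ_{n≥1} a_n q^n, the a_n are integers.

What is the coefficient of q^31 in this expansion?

n=31: 31·1 1·31  f→[961+1]=962

a_31 = 962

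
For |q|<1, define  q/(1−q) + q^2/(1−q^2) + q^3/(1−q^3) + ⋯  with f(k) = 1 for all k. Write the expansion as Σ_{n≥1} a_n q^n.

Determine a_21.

q^21  k|21↦f(k): 1:1 3:1 7:1 21:1  a_21=4

a_21 = 4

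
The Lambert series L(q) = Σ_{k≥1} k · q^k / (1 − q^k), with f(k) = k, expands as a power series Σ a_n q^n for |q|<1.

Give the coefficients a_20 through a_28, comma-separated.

42, 32, 36, 24, 60, 31, 42, 40, 56

d|20:{20,10,5,4,2,1}  Σf=20+10+5+4+2+1=42
d|21:{21,7,3,1}  Σf=21+7+3+1=32
d|22:{1,2,11,22}  Σf=1+2+11+22=36
d|23:{23,1}  Σf=23+1=24
d|24:{1,2,3,4,6,8,12,24}  Σf=1+2+3+4+6+8+12+24=60
n=25: 25·1 5·5 1·25  f→[25+5+1]=31
n=26: 1·26 2·13 13·2 26·1  f→[1+2+13+26]=42
d|27:{1,3,9,27}  Σf=1+3+9+27=40
[q^28] f(1)=1,f(2)=2,f(4)=4,f(7)=7,f(14)=14,f(28)=28 ⇒ 56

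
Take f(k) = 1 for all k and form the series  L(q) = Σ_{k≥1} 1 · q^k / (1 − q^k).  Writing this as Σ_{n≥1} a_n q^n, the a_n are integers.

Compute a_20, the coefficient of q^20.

n=20: 20·1 10·2 5·4 4·5 2·10 1·20  f→[1+1+1+1+1+1]=6

a_20 = 6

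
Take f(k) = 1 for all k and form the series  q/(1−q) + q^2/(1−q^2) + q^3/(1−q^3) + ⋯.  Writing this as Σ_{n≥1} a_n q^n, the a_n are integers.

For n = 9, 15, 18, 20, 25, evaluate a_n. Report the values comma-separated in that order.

3, 4, 6, 6, 3

n=9: 9·1 3·3 1·9  f→[1+1+1]=3
n=15: 15·1 5·3 3·5 1·15  f→[1+1+1+1]=4
d|18:{18,9,6,3,2,1}  Σf=1+1+1+1+1+1=6
q^20  k|20↦f(k): 20:1 10:1 5:1 4:1 2:1 1:1  a_20=6
q^25  k|25↦f(k): 1:1 5:1 25:1  a_25=3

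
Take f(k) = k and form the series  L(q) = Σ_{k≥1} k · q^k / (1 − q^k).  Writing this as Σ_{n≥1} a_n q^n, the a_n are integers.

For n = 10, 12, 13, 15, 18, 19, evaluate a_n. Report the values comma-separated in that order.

18, 28, 14, 24, 39, 20

n=10: 1·10 2·5 5·2 10·1  f→[1+2+5+10]=18
[q^12] f(12)=12,f(6)=6,f(4)=4,f(3)=3,f(2)=2,f(1)=1 ⇒ 28
n=13: 1·13 13·1  f→[1+13]=14
q^15  k|15↦f(k): 15:15 5:5 3:3 1:1  a_15=24
d|18:{18,9,6,3,2,1}  Σf=18+9+6+3+2+1=39
q^19  k|19↦f(k): 1:1 19:19  a_19=20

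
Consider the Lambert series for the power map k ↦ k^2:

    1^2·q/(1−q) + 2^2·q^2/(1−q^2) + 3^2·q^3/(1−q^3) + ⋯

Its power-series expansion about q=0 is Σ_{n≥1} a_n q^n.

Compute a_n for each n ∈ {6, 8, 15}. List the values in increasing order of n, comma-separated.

[q^6] f(1)=1,f(2)=4,f(3)=9,f(6)=36 ⇒ 50
[q^8] f(1)=1,f(2)=4,f(4)=16,f(8)=64 ⇒ 85
q^15  k|15↦f(k): 15:225 5:25 3:9 1:1  a_15=260

50, 85, 260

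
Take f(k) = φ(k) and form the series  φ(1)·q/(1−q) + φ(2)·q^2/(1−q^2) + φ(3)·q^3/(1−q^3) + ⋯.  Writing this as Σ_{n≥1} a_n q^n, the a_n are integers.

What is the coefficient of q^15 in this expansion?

n=15: 1·15 3·5 5·3 15·1  φ→[1+2+4+8]=15

a_15 = 15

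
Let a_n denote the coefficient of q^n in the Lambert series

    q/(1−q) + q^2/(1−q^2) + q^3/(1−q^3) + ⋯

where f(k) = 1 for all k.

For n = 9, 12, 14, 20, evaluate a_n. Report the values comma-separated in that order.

3, 6, 4, 6

n=9: 1·9 3·3 9·1  f→[1+1+1]=3
q^12  k|12↦f(k): 12:1 6:1 4:1 3:1 2:1 1:1  a_12=6
q^14  k|14↦f(k): 14:1 7:1 2:1 1:1  a_14=4
q^20  k|20↦f(k): 1:1 2:1 4:1 5:1 10:1 20:1  a_20=6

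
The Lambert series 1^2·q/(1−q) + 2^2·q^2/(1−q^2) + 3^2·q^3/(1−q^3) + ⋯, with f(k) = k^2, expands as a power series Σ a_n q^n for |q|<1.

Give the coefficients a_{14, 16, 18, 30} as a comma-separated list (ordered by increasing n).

250, 341, 455, 1300

[q^14] f(1)=1,f(2)=4,f(7)=49,f(14)=196 ⇒ 250
d|16:{16,8,4,2,1}  Σf=256+64+16+4+1=341
q^18  k|18↦f(k): 18:324 9:81 6:36 3:9 2:4 1:1  a_18=455
d|30:{30,15,10,6,5,3,2,1}  Σf=900+225+100+36+25+9+4+1=1300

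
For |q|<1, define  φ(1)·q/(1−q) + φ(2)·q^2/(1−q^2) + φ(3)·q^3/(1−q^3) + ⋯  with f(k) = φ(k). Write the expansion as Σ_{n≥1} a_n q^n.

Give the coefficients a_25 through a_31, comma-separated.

[q^25] φ(1)=1,φ(5)=4,φ(25)=20 ⇒ 25
n=26: 1·26 2·13 13·2 26·1  φ→[1+1+12+12]=26
q^27  k|27↦φ(k): 1:1 3:2 9:6 27:18  a_27=27
d|28:{1,2,4,7,14,28}  Σφ=1+1+2+6+6+12=28
n=29: 29·1 1·29  φ→[28+1]=29
n=30: 1·30 2·15 3·10 5·6 6·5 10·3 15·2 30·1  φ→[1+1+2+4+2+4+8+8]=30
d|31:{1,31}  Σφ=1+30=31

25, 26, 27, 28, 29, 30, 31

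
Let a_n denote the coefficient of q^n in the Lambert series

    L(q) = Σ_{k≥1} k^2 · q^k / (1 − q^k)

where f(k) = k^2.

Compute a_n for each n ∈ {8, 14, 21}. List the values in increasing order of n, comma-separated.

85, 250, 500

[q^8] f(1)=1,f(2)=4,f(4)=16,f(8)=64 ⇒ 85
n=14: 1·14 2·7 7·2 14·1  f→[1+4+49+196]=250
d|21:{21,7,3,1}  Σf=441+49+9+1=500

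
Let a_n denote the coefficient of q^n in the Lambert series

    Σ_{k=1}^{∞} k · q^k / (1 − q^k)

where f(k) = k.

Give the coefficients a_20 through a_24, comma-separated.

d|20:{20,10,5,4,2,1}  Σf=20+10+5+4+2+1=42
n=21: 21·1 7·3 3·7 1·21  f→[21+7+3+1]=32
n=22: 1·22 2·11 11·2 22·1  f→[1+2+11+22]=36
n=23: 23·1 1·23  f→[23+1]=24
[q^24] f(1)=1,f(2)=2,f(3)=3,f(4)=4,f(6)=6,f(8)=8,f(12)=12,f(24)=24 ⇒ 60

42, 32, 36, 24, 60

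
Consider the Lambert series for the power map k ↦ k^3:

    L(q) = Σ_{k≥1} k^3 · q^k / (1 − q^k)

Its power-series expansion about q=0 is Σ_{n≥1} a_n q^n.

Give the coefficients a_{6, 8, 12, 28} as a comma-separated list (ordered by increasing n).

252, 585, 2044, 25112

q^6  k|6↦f(k): 6:216 3:27 2:8 1:1  a_6=252
d|8:{1,2,4,8}  Σf=1+8+64+512=585
n=12: 12·1 6·2 4·3 3·4 2·6 1·12  f→[1728+216+64+27+8+1]=2044
[q^28] f(28)=21952,f(14)=2744,f(7)=343,f(4)=64,f(2)=8,f(1)=1 ⇒ 25112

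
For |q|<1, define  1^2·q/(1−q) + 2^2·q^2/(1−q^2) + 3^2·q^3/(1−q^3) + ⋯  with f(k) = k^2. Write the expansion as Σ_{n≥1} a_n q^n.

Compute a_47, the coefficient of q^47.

a_47 = 2210

q^47  k|47↦f(k): 1:1 47:2209  a_47=2210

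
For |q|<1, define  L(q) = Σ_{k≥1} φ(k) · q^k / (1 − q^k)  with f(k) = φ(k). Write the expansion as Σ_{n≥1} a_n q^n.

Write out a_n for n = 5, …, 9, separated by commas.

q^5  k|5↦φ(k): 5:4 1:1  a_5=5
d|6:{6,3,2,1}  Σφ=2+2+1+1=6
d|7:{7,1}  Σφ=6+1=7
q^8  k|8↦φ(k): 8:4 4:2 2:1 1:1  a_8=8
d|9:{9,3,1}  Σφ=6+2+1=9

5, 6, 7, 8, 9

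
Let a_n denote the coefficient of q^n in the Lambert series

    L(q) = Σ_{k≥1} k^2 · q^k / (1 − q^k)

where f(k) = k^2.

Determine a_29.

n=29: 1·29 29·1  f→[1+841]=842

a_29 = 842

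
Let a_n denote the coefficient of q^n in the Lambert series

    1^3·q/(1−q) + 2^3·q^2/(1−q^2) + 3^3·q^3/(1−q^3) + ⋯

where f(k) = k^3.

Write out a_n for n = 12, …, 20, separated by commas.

2044, 2198, 3096, 3528, 4681, 4914, 6813, 6860, 9198

q^12  k|12↦f(k): 1:1 2:8 3:27 4:64 6:216 12:1728  a_12=2044
d|13:{13,1}  Σf=2197+1=2198
d|14:{1,2,7,14}  Σf=1+8+343+2744=3096
n=15: 1·15 3·5 5·3 15·1  f→[1+27+125+3375]=3528
d|16:{1,2,4,8,16}  Σf=1+8+64+512+4096=4681
d|17:{1,17}  Σf=1+4913=4914
d|18:{1,2,3,6,9,18}  Σf=1+8+27+216+729+5832=6813
d|19:{19,1}  Σf=6859+1=6860
q^20  k|20↦f(k): 20:8000 10:1000 5:125 4:64 2:8 1:1  a_20=9198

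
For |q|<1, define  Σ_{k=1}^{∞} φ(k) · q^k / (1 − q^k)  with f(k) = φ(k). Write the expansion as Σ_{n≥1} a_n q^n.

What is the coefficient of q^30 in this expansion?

[q^30] φ(30)=8,φ(15)=8,φ(10)=4,φ(6)=2,φ(5)=4,φ(3)=2,φ(2)=1,φ(1)=1 ⇒ 30

a_30 = 30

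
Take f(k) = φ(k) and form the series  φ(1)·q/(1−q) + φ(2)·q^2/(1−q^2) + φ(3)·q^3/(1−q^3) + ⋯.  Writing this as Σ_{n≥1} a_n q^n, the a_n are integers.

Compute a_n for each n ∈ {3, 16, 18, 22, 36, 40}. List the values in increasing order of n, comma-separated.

n=3: 1·3 3·1  φ→[1+2]=3
[q^16] φ(1)=1,φ(2)=1,φ(4)=2,φ(8)=4,φ(16)=8 ⇒ 16
[q^18] φ(1)=1,φ(2)=1,φ(3)=2,φ(6)=2,φ(9)=6,φ(18)=6 ⇒ 18
q^22  k|22↦φ(k): 22:10 11:10 2:1 1:1  a_22=22
q^36  k|36↦φ(k): 36:12 18:6 12:4 9:6 6:2 4:2 3:2 2:1 1:1  a_36=36
d|40:{40,20,10,8,5,4,2,1}  Σφ=16+8+4+4+4+2+1+1=40

3, 16, 18, 22, 36, 40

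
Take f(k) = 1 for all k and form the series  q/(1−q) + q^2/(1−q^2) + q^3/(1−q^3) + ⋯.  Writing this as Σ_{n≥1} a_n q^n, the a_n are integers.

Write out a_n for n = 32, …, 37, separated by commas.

d|32:{1,2,4,8,16,32}  Σf=1+1+1+1+1+1=6
d|33:{33,11,3,1}  Σf=1+1+1+1=4
d|34:{34,17,2,1}  Σf=1+1+1+1=4
q^35  k|35↦f(k): 35:1 7:1 5:1 1:1  a_35=4
d|36:{36,18,12,9,6,4,3,2,1}  Σf=1+1+1+1+1+1+1+1+1=9
d|37:{1,37}  Σf=1+1=2

6, 4, 4, 4, 9, 2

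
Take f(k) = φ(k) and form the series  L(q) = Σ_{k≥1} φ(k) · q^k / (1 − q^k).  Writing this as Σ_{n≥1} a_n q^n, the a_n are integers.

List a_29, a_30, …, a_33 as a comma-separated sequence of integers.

q^29  k|29↦φ(k): 1:1 29:28  a_29=29
[q^30] φ(30)=8,φ(15)=8,φ(10)=4,φ(6)=2,φ(5)=4,φ(3)=2,φ(2)=1,φ(1)=1 ⇒ 30
d|31:{31,1}  Σφ=30+1=31
d|32:{32,16,8,4,2,1}  Σφ=16+8+4+2+1+1=32
q^33  k|33↦φ(k): 33:20 11:10 3:2 1:1  a_33=33

29, 30, 31, 32, 33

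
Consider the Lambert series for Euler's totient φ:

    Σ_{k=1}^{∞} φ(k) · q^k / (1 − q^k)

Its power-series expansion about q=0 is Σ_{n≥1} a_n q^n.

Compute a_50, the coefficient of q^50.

[q^50] φ(50)=20,φ(25)=20,φ(10)=4,φ(5)=4,φ(2)=1,φ(1)=1 ⇒ 50

a_50 = 50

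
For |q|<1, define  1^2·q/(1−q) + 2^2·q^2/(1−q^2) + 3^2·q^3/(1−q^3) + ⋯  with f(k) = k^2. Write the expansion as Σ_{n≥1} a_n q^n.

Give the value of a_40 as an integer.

d|40:{40,20,10,8,5,4,2,1}  Σf=1600+400+100+64+25+16+4+1=2210

a_40 = 2210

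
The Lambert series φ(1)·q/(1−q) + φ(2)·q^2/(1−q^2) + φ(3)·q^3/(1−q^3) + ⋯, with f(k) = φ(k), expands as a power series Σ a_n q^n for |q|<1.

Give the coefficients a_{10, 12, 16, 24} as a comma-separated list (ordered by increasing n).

d|10:{10,5,2,1}  Σφ=4+4+1+1=10
d|12:{12,6,4,3,2,1}  Σφ=4+2+2+2+1+1=12
[q^16] φ(1)=1,φ(2)=1,φ(4)=2,φ(8)=4,φ(16)=8 ⇒ 16
d|24:{24,12,8,6,4,3,2,1}  Σφ=8+4+4+2+2+2+1+1=24

10, 12, 16, 24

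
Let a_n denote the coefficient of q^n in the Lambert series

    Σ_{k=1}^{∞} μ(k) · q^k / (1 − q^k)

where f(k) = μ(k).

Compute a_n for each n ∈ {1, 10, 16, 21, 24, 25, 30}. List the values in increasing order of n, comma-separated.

n=1: 1·1  μ→[1]=1
n=10: 1·10 2·5 5·2 10·1  μ→[1+(-1)+(-1)+1]=0
n=16: 16·1 8·2 4·4 2·8 1·16  μ→[0+0+0+(-1)+1]=0
d|21:{21,7,3,1}  Σμ=1+(-1)+(-1)+1=0
d|24:{1,2,3,4,6,8,12,24}  Σμ=1+(-1)+(-1)+0+1+0+0+0=0
q^25  k|25↦μ(k): 25:0 5:-1 1:1  a_25=0
n=30: 30·1 15·2 10·3 6·5 5·6 3·10 2·15 1·30  μ→[(-1)+1+1+1+(-1)+(-1)+(-1)+1]=0

1, 0, 0, 0, 0, 0, 0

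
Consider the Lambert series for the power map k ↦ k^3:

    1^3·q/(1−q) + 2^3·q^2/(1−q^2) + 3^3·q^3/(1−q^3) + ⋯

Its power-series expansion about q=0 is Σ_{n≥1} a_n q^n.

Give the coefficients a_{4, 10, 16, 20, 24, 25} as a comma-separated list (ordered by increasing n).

d|4:{4,2,1}  Σf=64+8+1=73
d|10:{1,2,5,10}  Σf=1+8+125+1000=1134
n=16: 16·1 8·2 4·4 2·8 1·16  f→[4096+512+64+8+1]=4681
q^20  k|20↦f(k): 1:1 2:8 4:64 5:125 10:1000 20:8000  a_20=9198
n=24: 24·1 12·2 8·3 6·4 4·6 3·8 2·12 1·24  f→[13824+1728+512+216+64+27+8+1]=16380
n=25: 25·1 5·5 1·25  f→[15625+125+1]=15751

73, 1134, 4681, 9198, 16380, 15751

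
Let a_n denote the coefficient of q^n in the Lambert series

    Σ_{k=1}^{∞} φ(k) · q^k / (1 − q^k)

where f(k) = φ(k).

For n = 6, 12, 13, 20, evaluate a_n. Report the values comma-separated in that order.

n=6: 1·6 2·3 3·2 6·1  φ→[1+1+2+2]=6
n=12: 1·12 2·6 3·4 4·3 6·2 12·1  φ→[1+1+2+2+2+4]=12
q^13  k|13↦φ(k): 13:12 1:1  a_13=13
n=20: 1·20 2·10 4·5 5·4 10·2 20·1  φ→[1+1+2+4+4+8]=20

6, 12, 13, 20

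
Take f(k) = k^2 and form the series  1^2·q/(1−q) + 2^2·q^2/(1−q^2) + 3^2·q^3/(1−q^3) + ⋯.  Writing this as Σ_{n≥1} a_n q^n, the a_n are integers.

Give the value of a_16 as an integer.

d|16:{1,2,4,8,16}  Σf=1+4+16+64+256=341

a_16 = 341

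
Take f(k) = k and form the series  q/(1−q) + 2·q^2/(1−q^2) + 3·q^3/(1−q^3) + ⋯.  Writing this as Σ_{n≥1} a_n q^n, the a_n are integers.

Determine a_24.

a_24 = 60

[q^24] f(1)=1,f(2)=2,f(3)=3,f(4)=4,f(6)=6,f(8)=8,f(12)=12,f(24)=24 ⇒ 60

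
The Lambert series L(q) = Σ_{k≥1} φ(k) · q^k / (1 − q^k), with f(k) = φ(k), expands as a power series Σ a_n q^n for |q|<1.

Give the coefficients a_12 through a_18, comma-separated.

n=12: 12·1 6·2 4·3 3·4 2·6 1·12  φ→[4+2+2+2+1+1]=12
[q^13] φ(13)=12,φ(1)=1 ⇒ 13
q^14  k|14↦φ(k): 14:6 7:6 2:1 1:1  a_14=14
[q^15] φ(15)=8,φ(5)=4,φ(3)=2,φ(1)=1 ⇒ 15
d|16:{1,2,4,8,16}  Σφ=1+1+2+4+8=16
[q^17] φ(17)=16,φ(1)=1 ⇒ 17
[q^18] φ(1)=1,φ(2)=1,φ(3)=2,φ(6)=2,φ(9)=6,φ(18)=6 ⇒ 18

12, 13, 14, 15, 16, 17, 18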